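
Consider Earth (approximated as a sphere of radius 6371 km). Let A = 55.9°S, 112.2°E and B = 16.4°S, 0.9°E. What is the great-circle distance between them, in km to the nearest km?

9763 km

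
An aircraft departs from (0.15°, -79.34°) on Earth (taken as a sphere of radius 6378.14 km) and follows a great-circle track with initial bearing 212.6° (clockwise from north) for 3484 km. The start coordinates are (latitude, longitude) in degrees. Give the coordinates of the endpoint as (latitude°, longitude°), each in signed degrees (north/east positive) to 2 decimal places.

-25.81°, -97.45°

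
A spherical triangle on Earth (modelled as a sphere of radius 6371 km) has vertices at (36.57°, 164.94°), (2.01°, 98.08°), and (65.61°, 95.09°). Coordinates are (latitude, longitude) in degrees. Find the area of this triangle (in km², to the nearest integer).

21904955 km²

Side lengths (central angles): a = 1.1107, b = 0.8541, c = 1.2278 rad; semiperimeter s = 1.5963.
By l'Huilier's theorem, tan(E/4) = √[tan(s/2) tan((s−a)/2) tan((s−b)/2) tan((s−c)/2)], giving spherical excess E = 0.5397 rad.
Area = E·R² = 0.5397 × (6371)² ≈ 21904955 km².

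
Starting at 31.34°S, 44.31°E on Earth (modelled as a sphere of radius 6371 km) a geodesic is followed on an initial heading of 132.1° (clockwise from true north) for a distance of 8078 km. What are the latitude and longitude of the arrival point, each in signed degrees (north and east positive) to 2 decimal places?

Angular distance δ = d/R = 8078/6371 = 1.26793 rad; initial bearing θ = 2.3056 rad.
sin φ₂ = sin φ₁ cos δ + cos φ₁ sin δ cos θ = (-0.5201)(0.2983) + (0.8541)(0.9545)(-0.6704) = -0.7017, so φ₂ = -44.56°.
Δλ = atan2(sin θ sin δ cos φ₁, cos δ − sin φ₁ sin φ₂) = atan2(0.6049, -0.0667) = 96.292°.
λ₂ = 44.310° + 96.292° = 140.60°.

-44.56°, 140.60°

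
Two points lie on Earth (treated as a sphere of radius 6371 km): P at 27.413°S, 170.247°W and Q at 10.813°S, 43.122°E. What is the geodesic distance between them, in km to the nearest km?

14447 km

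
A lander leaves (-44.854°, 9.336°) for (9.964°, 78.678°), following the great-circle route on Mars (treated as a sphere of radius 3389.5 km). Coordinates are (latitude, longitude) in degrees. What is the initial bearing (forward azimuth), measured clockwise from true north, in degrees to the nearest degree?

68°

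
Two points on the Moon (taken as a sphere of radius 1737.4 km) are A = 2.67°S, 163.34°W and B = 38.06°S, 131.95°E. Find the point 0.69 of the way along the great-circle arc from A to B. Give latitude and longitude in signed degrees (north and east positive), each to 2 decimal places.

-30.33°, 156.01°

Central angle δ = 1.1975 rad. Interpolating on the sphere with fraction f = 0.69:
P = [sin((1−f)δ)·A + sin(fδ)·B] / sin δ = 0.3896·A + 0.7898·B in Cartesian coordinates,
giving P = (-0.7885, 0.3509, -0.5050), i.e. latitude -30.33°, longitude 156.01°.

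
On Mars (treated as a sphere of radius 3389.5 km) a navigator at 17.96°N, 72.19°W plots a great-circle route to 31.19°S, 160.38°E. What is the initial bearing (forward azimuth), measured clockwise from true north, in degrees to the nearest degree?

244°

Δλ = -127.430° = -2.2241 rad.
y = sin Δλ · cos φ₂ = (-0.7941)(0.8555) = -0.6793
x = cos φ₁ sin φ₂ − sin φ₁ cos φ₂ cos Δλ = (0.9513)(-0.5179) − (0.3084)(0.8555)(-0.6078) = -0.3323
θ = atan2(y, x) = -116.07°; adding 360° gives 244°.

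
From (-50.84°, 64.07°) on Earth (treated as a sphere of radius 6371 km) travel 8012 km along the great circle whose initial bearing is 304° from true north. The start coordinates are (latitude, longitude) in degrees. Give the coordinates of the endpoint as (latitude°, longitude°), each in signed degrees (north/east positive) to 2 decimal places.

5.57°, 11.66°

Angular distance δ = d/R = 8012/6371 = 1.25757 rad; initial bearing θ = 5.3058 rad.
sin φ₂ = sin φ₁ cos δ + cos φ₁ sin δ cos θ = (-0.7754)(0.3081) + (0.6315)(0.9513)(0.5592) = 0.0970, so φ₂ = 5.57°.
Δλ = atan2(sin θ sin δ cos φ₁, cos δ − sin φ₁ sin φ₂) = atan2(-0.4981, 0.3834) = -52.414°.
λ₂ = 64.070° − 52.414° = 11.66°.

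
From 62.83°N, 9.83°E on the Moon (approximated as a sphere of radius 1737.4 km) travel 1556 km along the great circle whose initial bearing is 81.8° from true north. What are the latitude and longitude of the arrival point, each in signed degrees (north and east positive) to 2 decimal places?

37.37°, 86.27°

Angular distance δ = d/R = 1556/1737.4 = 0.89559 rad; initial bearing θ = 1.4277 rad.
sin φ₂ = sin φ₁ cos δ + cos φ₁ sin δ cos θ = (0.8897)(0.6251) + (0.4566)(0.7806)(0.1426) = 0.6069, so φ₂ = 37.37°.
Δλ = atan2(sin θ sin δ cos φ₁, cos δ − sin φ₁ sin φ₂) = atan2(0.3528, 0.0851) = 76.438°.
λ₂ = 9.830° + 76.438° = 86.27°.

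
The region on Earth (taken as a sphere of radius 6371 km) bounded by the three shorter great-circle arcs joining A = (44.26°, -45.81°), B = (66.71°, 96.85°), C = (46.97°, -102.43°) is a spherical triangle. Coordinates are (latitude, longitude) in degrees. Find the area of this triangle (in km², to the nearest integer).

Side lengths (central angles): a = 1.1409, b = 0.6776, c = 1.1418 rad; semiperimeter s = 1.4802.
By l'Huilier's theorem, tan(E/4) = √[tan(s/2) tan((s−a)/2) tan((s−b)/2) tan((s−c)/2)], giving spherical excess E = 0.4243 rad.
Area = E·R² = 0.4243 × (6371)² ≈ 17222745 km².

17222745 km²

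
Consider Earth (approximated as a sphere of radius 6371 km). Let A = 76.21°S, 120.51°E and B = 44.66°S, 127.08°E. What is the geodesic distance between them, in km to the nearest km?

With latitudes φ₁ = -76.210°, φ₂ = -44.660° and longitude difference Δλ = 6.570°:
cos c = sin φ₁ sin φ₂ + cos φ₁ cos φ₂ cos Δλ = (-0.9712)(-0.7029) + (0.2384)(0.7113)(0.9934) = 0.85107,
so c = arccos(0.85107) = 0.55278 rad.
Distance = R·c = 6371 × 0.5528 ≈ 3522 km.

3522 km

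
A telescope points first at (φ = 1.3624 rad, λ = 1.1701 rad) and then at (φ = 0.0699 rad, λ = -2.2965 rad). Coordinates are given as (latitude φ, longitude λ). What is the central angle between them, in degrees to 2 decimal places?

With latitudes φ₁ = 78.060°, φ₂ = 4.005° and longitude difference Δλ = 161.378°:
cos c = sin φ₁ sin φ₂ + cos φ₁ cos φ₂ cos Δλ = (0.9784)(0.0698) + (0.2069)(0.9976)(-0.9476) = -0.12725,
so c = arccos(-0.12725) = 1.69839 rad.
So the angular separation is 97.31°.

97.31°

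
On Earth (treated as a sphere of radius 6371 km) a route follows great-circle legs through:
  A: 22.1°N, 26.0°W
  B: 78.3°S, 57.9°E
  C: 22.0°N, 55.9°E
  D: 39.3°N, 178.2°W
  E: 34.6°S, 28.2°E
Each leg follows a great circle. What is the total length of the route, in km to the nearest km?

Leg A→B: central angle 1.9267 rad, distance 12275.0 km.
Leg B→C: central angle 1.7507 rad, distance 11153.6 km.
Leg C→D: central angle 1.7553 rad, distance 11183.0 km.
Leg D→E: central angle 2.7658 rad, distance 17620.8 km.
Total: 12275.0 + 11153.6 + 11183.0 + 17620.8 ≈ 52232 km.

52232 km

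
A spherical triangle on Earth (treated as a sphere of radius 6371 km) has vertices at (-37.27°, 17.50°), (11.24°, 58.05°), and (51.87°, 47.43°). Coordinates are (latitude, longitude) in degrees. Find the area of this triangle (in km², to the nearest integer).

15461026 km²

Side lengths (central angles): a = 0.7249, b = 1.6213, c = 1.0758 rad; semiperimeter s = 1.7110.
By l'Huilier's theorem, tan(E/4) = √[tan(s/2) tan((s−a)/2) tan((s−b)/2) tan((s−c)/2)], giving spherical excess E = 0.3809 rad.
Area = E·R² = 0.3809 × (6371)² ≈ 15461026 km².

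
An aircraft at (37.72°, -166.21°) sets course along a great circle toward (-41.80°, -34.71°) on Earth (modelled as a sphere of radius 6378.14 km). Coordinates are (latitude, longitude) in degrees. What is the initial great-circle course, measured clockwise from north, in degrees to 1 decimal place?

112.0°

With φ₁ = 0.6583, φ₂ = -0.7295, Δλ = 2.2951 rad, the forward-azimuth formula gives
θ = atan2( sin Δλ cos φ₂ , cos φ₁ sin φ₂ − sin φ₁ cos φ₂ cos Δλ ) = atan2(0.5583, -0.2250) = 111.95°.
So the initial bearing is 112.0°.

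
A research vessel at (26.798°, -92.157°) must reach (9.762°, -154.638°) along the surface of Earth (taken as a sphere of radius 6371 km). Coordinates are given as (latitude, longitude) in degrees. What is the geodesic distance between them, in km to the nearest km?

6797 km

With latitudes φ₁ = 26.798°, φ₂ = 9.762° and longitude difference Δλ = -62.481°:
cos c = sin φ₁ sin φ₂ + cos φ₁ cos φ₂ cos Δλ = (0.4508)(0.1696) + (0.8926)(0.9855)(0.4620) = 0.48289,
so c = arccos(0.48289) = 1.06684 rad.
Distance = R·c = 6371 × 1.0668 ≈ 6797 km.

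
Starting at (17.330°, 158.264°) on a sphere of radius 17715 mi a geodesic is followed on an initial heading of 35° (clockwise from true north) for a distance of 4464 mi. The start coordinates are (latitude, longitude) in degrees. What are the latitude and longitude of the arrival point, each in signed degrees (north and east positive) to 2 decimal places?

Angular distance δ = d/R = 4464/17715 = 0.25199 rad; initial bearing θ = 0.6109 rad.
sin φ₂ = sin φ₁ cos δ + cos φ₁ sin δ cos θ = (0.2979)(0.9684) + (0.9546)(0.2493)(0.8192) = 0.4834, so φ₂ = 28.91°.
Δλ = atan2(sin θ sin δ cos φ₁, cos δ − sin φ₁ sin φ₂) = atan2(0.1365, 0.8244) = 9.403°.
λ₂ = 158.264° + 9.403° = 167.67°.

28.91°, 167.67°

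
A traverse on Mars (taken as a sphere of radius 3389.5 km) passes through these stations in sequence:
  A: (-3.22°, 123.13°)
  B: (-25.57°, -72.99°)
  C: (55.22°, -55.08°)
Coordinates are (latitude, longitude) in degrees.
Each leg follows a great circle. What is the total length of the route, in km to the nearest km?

Leg A→B: central angle 2.5699 rad, distance 8710.6 km.
Leg B→C: central angle 1.4353 rad, distance 4864.8 km.
Total: 8710.6 + 4864.8 ≈ 13575 km.

13575 km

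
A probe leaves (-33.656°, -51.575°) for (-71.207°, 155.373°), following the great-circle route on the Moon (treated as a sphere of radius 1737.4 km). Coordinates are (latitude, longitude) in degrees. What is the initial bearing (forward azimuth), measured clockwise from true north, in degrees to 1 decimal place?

188.8°

With φ₁ = -0.5874, φ₂ = -1.2428, Δλ = -2.6713 rad, the forward-azimuth formula gives
θ = atan2( sin Δλ cos φ₂ , cos φ₁ sin φ₂ − sin φ₁ cos φ₂ cos Δλ ) = atan2(-0.1460, -0.9472) = -171.24°.
Adding 360° brings this into [0°, 360°): 188.8°.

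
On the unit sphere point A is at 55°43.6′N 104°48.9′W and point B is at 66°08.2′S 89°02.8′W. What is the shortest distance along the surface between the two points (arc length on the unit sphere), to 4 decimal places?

With latitudes φ₁ = 55.727°, φ₂ = -66.137° and longitude difference Δλ = 15.768°:
cos c = sin φ₁ sin φ₂ + cos φ₁ cos φ₂ cos Δλ = (0.8264)(-0.9145) + (0.5631)(0.4046)(0.9624) = -0.53647,
so c = arccos(-0.53647) = 2.13704 rad.
On the unit sphere the arc length equals the central angle: 2.1370.

2.1370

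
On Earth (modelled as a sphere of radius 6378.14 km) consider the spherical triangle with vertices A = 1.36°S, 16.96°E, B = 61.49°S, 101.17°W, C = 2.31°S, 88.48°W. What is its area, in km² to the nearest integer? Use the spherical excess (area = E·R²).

55202093 km²

Side lengths (central angles): a = 1.0464, b = 1.8390, c = 1.7764 rad; semiperimeter s = 2.3309.
By l'Huilier's theorem, tan(E/4) = √[tan(s/2) tan((s−a)/2) tan((s−b)/2) tan((s−c)/2)], giving spherical excess E = 1.3570 rad.
Area = E·R² = 1.3570 × (6378.14)² ≈ 55202093 km².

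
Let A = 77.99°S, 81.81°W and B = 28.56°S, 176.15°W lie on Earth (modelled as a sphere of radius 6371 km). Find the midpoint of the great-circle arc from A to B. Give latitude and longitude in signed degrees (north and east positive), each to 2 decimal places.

-58.65°, -162.62°

The central angle between A and B is δ = 1.0998 rad.
With f = 0.5, the slerp weights are sin((1−f)δ)/sin δ = 0.5865 and sin(fδ)/sin δ = 0.5865.
Weighted sum of the unit vectors: (0.5865)·(0.0296,-0.2060,-0.9781) + (0.5865)·(-0.8763,-0.0590,-0.4781) = (-0.4965, -0.1554, -0.8540).
Converting back: φ = atan2(z, √(x²+y²)) = -58.65°, λ = atan2(y, x) = -162.62°.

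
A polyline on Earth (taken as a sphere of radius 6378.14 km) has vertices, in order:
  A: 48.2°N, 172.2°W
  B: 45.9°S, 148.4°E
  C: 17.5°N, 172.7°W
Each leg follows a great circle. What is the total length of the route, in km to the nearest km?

Leg A→B: central angle 1.7486 rad, distance 11153.1 km.
Leg B→C: central angle 1.2655 rad, distance 8071.5 km.
Total: 11153.1 + 8071.5 ≈ 19225 km.

19225 km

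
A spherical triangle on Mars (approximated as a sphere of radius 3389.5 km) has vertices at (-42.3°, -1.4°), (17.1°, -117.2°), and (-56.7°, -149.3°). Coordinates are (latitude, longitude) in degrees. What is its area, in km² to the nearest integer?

16305906 km²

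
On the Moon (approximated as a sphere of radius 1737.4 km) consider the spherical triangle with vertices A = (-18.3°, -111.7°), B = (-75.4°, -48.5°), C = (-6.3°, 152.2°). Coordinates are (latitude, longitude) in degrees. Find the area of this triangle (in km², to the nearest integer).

3854215 km²

Side lengths (central angles): a = 1.6993, b = 1.6367, c = 1.1464 rad; semiperimeter s = 2.2412.
By l'Huilier's theorem, tan(E/4) = √[tan(s/2) tan((s−a)/2) tan((s−b)/2) tan((s−c)/2)], giving spherical excess E = 1.2768 rad.
Area = E·R² = 1.2768 × (1737.4)² ≈ 3854215 km².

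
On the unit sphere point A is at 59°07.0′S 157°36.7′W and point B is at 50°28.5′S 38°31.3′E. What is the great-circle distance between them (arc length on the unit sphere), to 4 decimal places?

1.2152

In radians: φ₁ = -1.0318, φ₂ = -0.8810, Δλ = -163.867° = -2.8600 rad.
cos c = sin φ₁ sin φ₂ + cos φ₁ cos φ₂ cos Δλ = (-0.8582)(-0.7713) + (0.5133)(0.6364)(-0.9606) = 0.34818,
so c = arccos(0.34818) = 1.21517 rad.
On the unit sphere the arc length equals the central angle: 1.2152.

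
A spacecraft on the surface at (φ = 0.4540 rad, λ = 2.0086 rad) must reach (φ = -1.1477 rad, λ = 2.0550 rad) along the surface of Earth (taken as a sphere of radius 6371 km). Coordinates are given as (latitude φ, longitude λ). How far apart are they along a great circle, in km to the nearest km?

In radians: φ₁ = 0.4540, φ₂ = -1.1477, Δλ = 2.659° = 0.0464 rad.
cos c = sin φ₁ sin φ₂ + cos φ₁ cos φ₂ cos Δλ = (0.4386)(-0.9118) + (0.8987)(0.4106)(0.9989) = -0.03130,
so c = arccos(-0.03130) = 1.60210 rad.
Distance = R·c = 6371 × 1.6021 ≈ 10207 km.

10207 km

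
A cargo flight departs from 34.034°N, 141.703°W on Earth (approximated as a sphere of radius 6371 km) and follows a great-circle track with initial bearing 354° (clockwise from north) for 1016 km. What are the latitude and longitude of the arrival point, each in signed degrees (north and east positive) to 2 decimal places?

Angular distance δ = d/R = 1016/6371 = 0.15947 rad; initial bearing θ = 6.1785 rad.
sin φ₂ = sin φ₁ cos δ + cos φ₁ sin δ cos θ = (0.5597)(0.9873) + (0.8287)(0.1588)(0.9945) = 0.6835, so φ₂ = 43.11°.
Δλ = atan2(sin θ sin δ cos φ₁, cos δ − sin φ₁ sin φ₂) = atan2(-0.0138, 0.6048) = -1.303°.
λ₂ = -141.703° − 1.303° = -143.01°.

43.11°, -143.01°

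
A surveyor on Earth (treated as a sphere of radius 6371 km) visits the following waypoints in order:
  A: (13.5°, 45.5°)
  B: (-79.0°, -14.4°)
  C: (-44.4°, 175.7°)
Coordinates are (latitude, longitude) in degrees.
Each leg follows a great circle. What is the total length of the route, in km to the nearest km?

Leg A→B: central angle 1.7073 rad, distance 10877.4 km.
Leg B→C: central angle 0.9853 rad, distance 6277.5 km.
Total: 10877.4 + 6277.5 ≈ 17155 km.

17155 km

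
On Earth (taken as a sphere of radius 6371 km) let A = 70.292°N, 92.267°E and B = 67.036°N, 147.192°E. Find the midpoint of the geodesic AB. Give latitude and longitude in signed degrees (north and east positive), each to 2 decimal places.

70.87°, 121.90°

The central angle between A and B is δ = 0.3410 rad.
With f = 0.5, the slerp weights are sin((1−f)δ)/sin δ = 0.5074 and sin(fδ)/sin δ = 0.5074.
Weighted sum of the unit vectors: (0.5074)·(-0.0133,0.3370,0.9414) + (0.5074)·(-0.3279,0.2114,0.9208) = (-0.1731, 0.2782, 0.9448).
Converting back: φ = atan2(z, √(x²+y²)) = 70.87°, λ = atan2(y, x) = 121.90°.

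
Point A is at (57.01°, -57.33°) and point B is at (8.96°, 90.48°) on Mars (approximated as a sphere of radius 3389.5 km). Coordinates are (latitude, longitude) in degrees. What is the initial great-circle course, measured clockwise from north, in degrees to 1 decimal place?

Δλ = 147.810° = 2.5798 rad.
y = sin Δλ · cos φ₂ = (0.5327)(0.9878) = 0.5262
x = cos φ₁ sin φ₂ − sin φ₁ cos φ₂ cos Δλ = (0.5445)(0.1557) − (0.8388)(0.9878)(-0.8463) = 0.7860
θ = atan2(y, x) = 33.80°, so the bearing is 33.8°.

33.8°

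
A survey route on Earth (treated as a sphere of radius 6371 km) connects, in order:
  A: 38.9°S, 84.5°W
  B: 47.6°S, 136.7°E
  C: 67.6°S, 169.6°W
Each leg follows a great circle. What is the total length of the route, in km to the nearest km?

Leg A→B: central angle 1.5019 rad, distance 9568.4 km.
Leg B→C: central angle 0.5829 rad, distance 3713.8 km.
Total: 9568.4 + 3713.8 ≈ 13282 km.

13282 km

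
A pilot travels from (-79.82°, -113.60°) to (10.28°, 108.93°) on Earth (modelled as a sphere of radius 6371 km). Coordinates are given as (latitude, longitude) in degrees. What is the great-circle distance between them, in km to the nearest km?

11974 km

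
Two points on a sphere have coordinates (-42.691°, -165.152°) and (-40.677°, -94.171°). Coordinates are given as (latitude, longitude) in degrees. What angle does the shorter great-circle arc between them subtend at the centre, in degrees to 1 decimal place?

Let φ₁ = -0.7451 rad, φ₂ = -0.7099 rad, and Δλ = 1.2389 rad.
cos c = sin φ₁ sin φ₂ + cos φ₁ cos φ₂ cos Δλ = (-0.6780)(-0.6518) + (0.7350)(0.7584)(0.3259) = 0.62360,
so c = arccos(0.62360) = 0.89745 rad.
So the angular separation is 51.4°.

51.4°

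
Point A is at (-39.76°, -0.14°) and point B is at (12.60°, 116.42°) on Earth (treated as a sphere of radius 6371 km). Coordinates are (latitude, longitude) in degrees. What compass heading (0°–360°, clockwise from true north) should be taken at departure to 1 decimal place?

97.3°

Δλ = 116.560° = 2.0344 rad.
y = sin Δλ · cos φ₂ = (0.8945)(0.9759) = 0.8729
x = cos φ₁ sin φ₂ − sin φ₁ cos φ₂ cos Δλ = (0.7687)(0.2181) − (-0.6396)(0.9759)(-0.4471) = -0.1114
θ = atan2(y, x) = 97.27°, so the bearing is 97.3°.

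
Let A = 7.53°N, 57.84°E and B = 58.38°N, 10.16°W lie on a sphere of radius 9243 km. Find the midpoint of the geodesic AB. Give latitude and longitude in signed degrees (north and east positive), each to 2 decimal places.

37.44°, 35.58°

Central angle δ = 1.2595 rad. Interpolating on the sphere with fraction f = 0.5:
P = [sin((1−f)δ)·A + sin(fδ)·B] / sin δ = 0.6187·A + 0.6187·B in Cartesian coordinates,
giving P = (0.6457, 0.4620, 0.6079), i.e. latitude 37.44°, longitude 35.58°.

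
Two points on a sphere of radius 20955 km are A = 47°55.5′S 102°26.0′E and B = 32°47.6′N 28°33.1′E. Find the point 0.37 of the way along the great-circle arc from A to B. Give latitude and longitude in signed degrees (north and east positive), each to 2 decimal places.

-20.45°, 68.77°

The central angle between A and B is δ = 1.8190 rad.
With f = 0.37, the slerp weights are sin((1−f)δ)/sin δ = 0.9399 and sin(fδ)/sin δ = 0.6431.
Weighted sum of the unit vectors: (0.9399)·(-0.1443,0.6544,-0.7423) + (0.6431)·(0.7384,0.4018,0.5416) = (0.3392, 0.8734, -0.3494).
Converting back: φ = atan2(z, √(x²+y²)) = -20.45°, λ = atan2(y, x) = 68.77°.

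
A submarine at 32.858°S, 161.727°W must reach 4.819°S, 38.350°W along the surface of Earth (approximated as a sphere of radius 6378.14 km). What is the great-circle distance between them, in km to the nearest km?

12748 km

Let φ₁ = -0.5735 rad, φ₂ = -0.0841 rad, and Δλ = 2.1533 rad.
cos c = sin φ₁ sin φ₂ + cos φ₁ cos φ₂ cos Δλ = (-0.5426)(-0.0840) + (0.8400)(0.9965)(-0.5501) = -0.41492,
so c = arccos(-0.41492) = 1.99865 rad.
Distance = R·c = 6378.14 × 1.9987 ≈ 12748 km.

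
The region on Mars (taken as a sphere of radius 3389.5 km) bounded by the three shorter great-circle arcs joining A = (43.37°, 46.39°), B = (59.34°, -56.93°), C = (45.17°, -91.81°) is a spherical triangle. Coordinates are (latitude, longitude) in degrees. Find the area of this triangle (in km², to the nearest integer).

941899 km²

Side lengths (central angles): a = 0.4394, b = 1.4656, c = 1.0411 rad; semiperimeter s = 1.4731.
By l'Huilier's theorem, tan(E/4) = √[tan(s/2) tan((s−a)/2) tan((s−b)/2) tan((s−c)/2)], giving spherical excess E = 0.0820 rad.
Area = E·R² = 0.0820 × (3389.5)² ≈ 941899 km².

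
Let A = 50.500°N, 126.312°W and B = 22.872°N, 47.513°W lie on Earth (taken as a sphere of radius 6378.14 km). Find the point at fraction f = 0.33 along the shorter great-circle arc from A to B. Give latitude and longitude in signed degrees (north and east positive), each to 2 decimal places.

Central angle δ = 1.1442 rad. Interpolating on the sphere with fraction f = 0.33:
P = [sin((1−f)δ)·A + sin(fδ)·B] / sin δ = 0.7620·A + 0.4050·B in Cartesian coordinates,
giving P = (-0.0350, -0.6657, 0.7454), i.e. latitude 48.19°, longitude -93.01°.

48.19°, -93.01°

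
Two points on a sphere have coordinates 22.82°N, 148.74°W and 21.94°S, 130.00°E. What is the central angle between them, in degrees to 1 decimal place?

In radians: φ₁ = 0.3983, φ₂ = -0.3829, Δλ = -81.260° = -1.4183 rad.
cos c = sin φ₁ sin φ₂ + cos φ₁ cos φ₂ cos Δλ = (0.3878)(-0.3736) + (0.9217)(0.9276)(0.1520) = -0.01500,
so c = arccos(-0.01500) = 1.58579 rad.
So the angular separation is 90.9°.

90.9°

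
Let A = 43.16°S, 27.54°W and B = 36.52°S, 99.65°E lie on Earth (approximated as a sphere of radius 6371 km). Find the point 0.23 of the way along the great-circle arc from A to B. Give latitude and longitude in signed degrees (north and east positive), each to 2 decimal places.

The central angle between A and B is δ = 1.5180 rad.
With f = 0.23, the slerp weights are sin((1−f)δ)/sin δ = 0.9216 and sin(fδ)/sin δ = 0.3426.
Weighted sum of the unit vectors: (0.9216)·(0.6468,-0.3373,-0.6840) + (0.3426)·(-0.1347,0.7923,-0.5951) = (0.5499, -0.0394, -0.8343).
Converting back: φ = atan2(z, √(x²+y²)) = -56.54°, λ = atan2(y, x) = -4.10°.

-56.54°, -4.10°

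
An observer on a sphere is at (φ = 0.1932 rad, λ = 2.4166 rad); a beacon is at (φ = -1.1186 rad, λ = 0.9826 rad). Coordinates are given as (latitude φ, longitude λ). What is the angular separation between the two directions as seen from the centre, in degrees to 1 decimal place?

Let φ₁ = 0.1932 rad, φ₂ = -1.1186 rad, and Δλ = -1.4340 rad.
Haversine: a = sin²(Δφ/2) + cos φ₁ cos φ₂ sin²(Δλ/2) = 0.3719 + (0.9814)(0.4369)(0.4318) = 0.55711.
Central angle c = 2·arcsin(√a) = 1.68527 rad.
So the angular separation is 96.6°.

96.6°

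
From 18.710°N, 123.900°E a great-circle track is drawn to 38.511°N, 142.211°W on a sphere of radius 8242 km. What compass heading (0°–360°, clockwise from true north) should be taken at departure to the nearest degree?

With φ₁ = 0.3266, φ₂ = 0.6721, Δλ = 1.6387 rad, the forward-azimuth formula gives
θ = atan2( sin Δλ cos φ₂ , cos φ₁ sin φ₂ − sin φ₁ cos φ₂ cos Δλ ) = atan2(0.7807, 0.6068) = 52.14°.
So the initial bearing is 52°.

52°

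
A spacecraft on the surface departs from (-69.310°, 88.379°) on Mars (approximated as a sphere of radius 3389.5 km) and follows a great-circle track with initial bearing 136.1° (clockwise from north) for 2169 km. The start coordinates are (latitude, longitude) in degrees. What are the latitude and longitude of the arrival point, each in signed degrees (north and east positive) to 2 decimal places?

-64.48°, -165.57°

Angular distance δ = d/R = 2169/3389.5 = 0.63992 rad; initial bearing θ = 2.3754 rad.
sin φ₂ = sin φ₁ cos δ + cos φ₁ sin δ cos θ = (-0.9355)(0.8021) + (0.3533)(0.5971)(-0.7206) = -0.9024, so φ₂ = -64.48°.
Δλ = atan2(sin θ sin δ cos φ₁, cos δ − sin φ₁ sin φ₂) = atan2(0.1463, -0.0421) = 106.048°.
λ₂ = 88.379° + 106.048° = 194.43° → -165.57° after wrapping to (−180°, 180°].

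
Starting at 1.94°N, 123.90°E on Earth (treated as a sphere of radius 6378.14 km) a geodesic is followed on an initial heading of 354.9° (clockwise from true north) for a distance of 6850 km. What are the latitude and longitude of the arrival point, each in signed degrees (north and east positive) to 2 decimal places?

Angular distance δ = d/R = 6850/6378.14 = 1.07398 rad; initial bearing θ = 6.1942 rad.
sin φ₂ = sin φ₁ cos δ + cos φ₁ sin δ cos θ = (0.0339)(0.4766) + (0.9994)(0.8791)(0.9960) = 0.8913, so φ₂ = 63.03°.
Δλ = atan2(sin θ sin δ cos φ₁, cos δ − sin φ₁ sin φ₂) = atan2(-0.0781, 0.4465) = -9.923°.
λ₂ = 123.900° − 9.923° = 113.98°.

63.03°, 113.98°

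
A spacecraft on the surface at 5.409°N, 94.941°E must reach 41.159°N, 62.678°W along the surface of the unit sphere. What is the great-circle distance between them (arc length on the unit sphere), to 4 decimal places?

2.2537

Let φ₁ = 0.0944 rad, φ₂ = 0.7184 rad, and Δλ = -2.7510 rad.
Haversine: a = sin²(Δφ/2) + cos φ₁ cos φ₂ sin²(Δλ/2) = 0.0942 + (0.9955)(0.7529)(0.9623) = 0.81552.
Central angle c = 2·arcsin(√a) = 2.25368 rad.
On the unit sphere the arc length equals the central angle: 2.2537.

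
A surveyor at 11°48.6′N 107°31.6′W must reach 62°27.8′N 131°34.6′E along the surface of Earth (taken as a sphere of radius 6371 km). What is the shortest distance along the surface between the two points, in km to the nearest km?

With latitudes φ₁ = 11.810°, φ₂ = 62.463° and longitude difference Δλ = -120.897°:
Haversine: a = sin²(Δφ/2) + cos φ₁ cos φ₂ sin²(Δλ/2) = 0.1830 + (0.9788)(0.4623)(0.7567) = 0.52544.
Central angle c = 2·arcsin(√a) = 1.62171 rad.
Distance = R·c = 6371 × 1.6217 ≈ 10332 km.

10332 km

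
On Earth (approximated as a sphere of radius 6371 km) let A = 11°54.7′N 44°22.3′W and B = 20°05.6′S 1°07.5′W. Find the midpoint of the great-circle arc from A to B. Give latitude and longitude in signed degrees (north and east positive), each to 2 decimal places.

The central angle between A and B is δ = 0.9292 rad.
With f = 0.5, the slerp weights are sin((1−f)δ)/sin δ = 0.5593 and sin(fδ)/sin δ = 0.5593.
Weighted sum of the unit vectors: (0.5593)·(0.6994,-0.6843,0.2064) + (0.5593)·(0.9390,-0.0184,-0.3436) = (0.9163, -0.3930, -0.0767).
Converting back: φ = atan2(z, √(x²+y²)) = -4.40°, λ = atan2(y, x) = -23.21°.

-4.40°, -23.21°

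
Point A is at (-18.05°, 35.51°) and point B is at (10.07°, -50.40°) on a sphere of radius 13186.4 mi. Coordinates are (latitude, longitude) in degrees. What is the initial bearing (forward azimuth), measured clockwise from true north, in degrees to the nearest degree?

281°

With φ₁ = -0.3150, φ₂ = 0.1758, Δλ = -1.4994 rad, the forward-azimuth formula gives
θ = atan2( sin Δλ cos φ₂ , cos φ₁ sin φ₂ − sin φ₁ cos φ₂ cos Δλ ) = atan2(-0.9821, 0.1880) = -79.16°.
Adding 360° brings this into [0°, 360°): 281°.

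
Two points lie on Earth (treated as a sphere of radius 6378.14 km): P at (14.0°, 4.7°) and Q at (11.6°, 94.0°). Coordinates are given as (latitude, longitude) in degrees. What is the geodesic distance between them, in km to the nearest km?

In radians: φ₁ = 0.2443, φ₂ = 0.2025, Δλ = 89.300° = 1.5586 rad.
Haversine: a = sin²(Δφ/2) + cos φ₁ cos φ₂ sin²(Δλ/2) = 0.0004 + (0.9703)(0.9796)(0.4939) = 0.46987.
Central angle c = 2·arcsin(√a) = 1.51050 rad.
Distance = R·c = 6378.14 × 1.5105 ≈ 9634 km.

9634 km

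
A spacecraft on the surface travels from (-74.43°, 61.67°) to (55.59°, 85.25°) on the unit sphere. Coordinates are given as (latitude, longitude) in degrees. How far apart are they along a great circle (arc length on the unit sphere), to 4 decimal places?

Let φ₁ = -1.2990 rad, φ₂ = 0.9702 rad, and Δλ = 0.4115 rad.
cos c = sin φ₁ sin φ₂ + cos φ₁ cos φ₂ cos Δλ = (-0.9633)(0.8250) + (0.2684)(0.5651)(0.9165) = -0.65572,
so c = arccos(-0.65572) = 2.28593 rad.
On the unit sphere the arc length equals the central angle: 2.2859.

2.2859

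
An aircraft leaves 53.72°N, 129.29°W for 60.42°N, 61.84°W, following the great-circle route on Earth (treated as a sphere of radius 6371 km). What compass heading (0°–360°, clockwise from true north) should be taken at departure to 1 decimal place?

Δλ = 67.450° = 1.1772 rad.
y = sin Δλ · cos φ₂ = (0.9235)(0.4936) = 0.4559
x = cos φ₁ sin φ₂ − sin φ₁ cos φ₂ cos Δλ = (0.5917)(0.8697) − (0.8061)(0.4936)(0.3835) = 0.3620
θ = atan2(y, x) = 51.55°, so the bearing is 51.5°.

51.5°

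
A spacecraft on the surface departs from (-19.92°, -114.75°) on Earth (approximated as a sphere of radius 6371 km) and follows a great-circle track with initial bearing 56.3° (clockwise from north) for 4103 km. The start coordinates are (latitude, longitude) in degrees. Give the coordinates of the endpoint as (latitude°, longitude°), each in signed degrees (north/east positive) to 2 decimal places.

2.33°, -84.75°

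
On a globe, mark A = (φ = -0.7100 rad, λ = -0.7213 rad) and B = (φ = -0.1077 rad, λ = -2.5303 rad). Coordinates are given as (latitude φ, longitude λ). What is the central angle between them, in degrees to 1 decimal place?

96.2°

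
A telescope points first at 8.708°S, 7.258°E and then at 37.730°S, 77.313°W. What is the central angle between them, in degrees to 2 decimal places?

With latitudes φ₁ = -8.708°, φ₂ = -37.730° and longitude difference Δλ = -84.571°:
Haversine: a = sin²(Δφ/2) + cos φ₁ cos φ₂ sin²(Δλ/2) = 0.0628 + (0.9885)(0.7909)(0.4527) = 0.41669.
Central angle c = 2·arcsin(√a) = 1.40340 rad.
So the angular separation is 80.41°.

80.41°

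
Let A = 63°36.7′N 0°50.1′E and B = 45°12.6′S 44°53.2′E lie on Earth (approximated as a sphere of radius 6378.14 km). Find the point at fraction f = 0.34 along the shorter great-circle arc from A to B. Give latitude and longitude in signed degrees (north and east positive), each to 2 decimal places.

The central angle between A and B is δ = 1.9940 rad.
With f = 0.34, the slerp weights are sin((1−f)δ)/sin δ = 1.0614 and sin(fδ)/sin δ = 0.6879.
Weighted sum of the unit vectors: (1.0614)·(0.4444,0.0065,0.8958) + (0.6879)·(0.4991,0.4972,-0.7097) = (0.8150, 0.3489, 0.4626).
Converting back: φ = atan2(z, √(x²+y²)) = 27.55°, λ = atan2(y, x) = 23.17°.

27.55°, 23.17°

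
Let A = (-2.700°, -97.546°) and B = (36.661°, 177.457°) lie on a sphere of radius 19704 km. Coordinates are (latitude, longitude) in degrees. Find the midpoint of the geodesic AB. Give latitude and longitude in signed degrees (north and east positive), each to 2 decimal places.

22.40°, -134.33°

Central angle δ = 1.5290 rad. Interpolating on the sphere with fraction f = 0.5:
P = [sin((1−f)δ)·A + sin(fδ)·B] / sin δ = 0.6928·A + 0.6928·B in Cartesian coordinates,
giving P = (-0.6461, -0.6614, 0.3810), i.e. latitude 22.40°, longitude -134.33°.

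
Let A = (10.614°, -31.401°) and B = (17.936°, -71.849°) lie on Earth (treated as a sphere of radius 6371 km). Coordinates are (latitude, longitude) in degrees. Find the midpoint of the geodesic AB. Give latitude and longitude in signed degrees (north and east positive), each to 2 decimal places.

Central angle δ = 0.6945 rad. Interpolating on the sphere with fraction f = 0.5:
P = [sin((1−f)δ)·A + sin(fδ)·B] / sin δ = 0.5317·A + 0.5317·B in Cartesian coordinates,
giving P = (0.6037, -0.7530, 0.2617), i.e. latitude 15.17°, longitude -51.28°.

15.17°, -51.28°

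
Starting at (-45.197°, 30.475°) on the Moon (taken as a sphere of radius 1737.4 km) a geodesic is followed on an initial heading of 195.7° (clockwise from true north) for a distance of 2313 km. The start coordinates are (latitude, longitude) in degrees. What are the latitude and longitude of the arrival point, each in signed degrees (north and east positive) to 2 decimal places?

-55.83°, -121.62°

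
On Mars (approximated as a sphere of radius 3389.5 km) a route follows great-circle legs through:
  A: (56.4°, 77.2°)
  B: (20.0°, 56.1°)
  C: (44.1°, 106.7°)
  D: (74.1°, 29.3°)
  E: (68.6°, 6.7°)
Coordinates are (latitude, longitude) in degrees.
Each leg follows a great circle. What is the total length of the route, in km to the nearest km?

8367 km

Leg A→B: central angle 0.6919 rad, distance 2345.2 km.
Leg B→C: central angle 0.8415 rad, distance 2852.3 km.
Leg C→D: central angle 0.7782 rad, distance 2637.6 km.
Leg D→E: central angle 0.1569 rad, distance 531.7 km.
Total: 2345.2 + 2852.3 + 2637.6 + 531.7 ≈ 8367 km.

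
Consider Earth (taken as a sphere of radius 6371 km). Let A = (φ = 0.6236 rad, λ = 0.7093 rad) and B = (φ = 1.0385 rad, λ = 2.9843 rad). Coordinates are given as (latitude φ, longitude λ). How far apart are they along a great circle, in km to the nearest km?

With latitudes φ₁ = 35.730°, φ₂ = 59.502° and longitude difference Δλ = 130.348°:
Haversine: a = sin²(Δφ/2) + cos φ₁ cos φ₂ sin²(Δλ/2) = 0.0424 + (0.8118)(0.5075)(0.8237) = 0.38178.
Central angle c = 2·arcsin(√a) = 1.33210 rad.
Distance = R·c = 6371 × 1.3321 ≈ 8487 km.

8487 km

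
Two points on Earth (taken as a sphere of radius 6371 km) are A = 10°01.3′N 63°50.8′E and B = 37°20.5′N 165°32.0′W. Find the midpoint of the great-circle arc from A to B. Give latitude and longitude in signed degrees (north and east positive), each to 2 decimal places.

45.65°, 116.10°

The central angle between A and B is δ = 1.9868 rad.
With f = 0.5, the slerp weights are sin((1−f)δ)/sin δ = 0.9160 and sin(fδ)/sin δ = 0.9160.
Weighted sum of the unit vectors: (0.9160)·(0.4340,0.8839,0.1740) + (0.9160)·(-0.7698,-0.1986,0.6066) = (-0.3076, 0.6278, 0.7150).
Converting back: φ = atan2(z, √(x²+y²)) = 45.65°, λ = atan2(y, x) = 116.10°.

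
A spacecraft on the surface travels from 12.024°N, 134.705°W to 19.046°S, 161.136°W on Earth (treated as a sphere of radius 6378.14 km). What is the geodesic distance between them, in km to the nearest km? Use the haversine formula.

4513 km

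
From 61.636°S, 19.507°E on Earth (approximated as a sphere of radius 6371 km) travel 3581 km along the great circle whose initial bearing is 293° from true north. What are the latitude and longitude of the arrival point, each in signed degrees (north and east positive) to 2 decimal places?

-40.21°, -20.47°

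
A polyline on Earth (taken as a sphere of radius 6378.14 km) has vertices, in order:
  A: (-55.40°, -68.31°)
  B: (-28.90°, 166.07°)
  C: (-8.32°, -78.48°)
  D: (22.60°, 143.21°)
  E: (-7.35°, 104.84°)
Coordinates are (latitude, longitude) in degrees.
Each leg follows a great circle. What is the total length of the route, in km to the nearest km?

Leg A→B: central angle 1.4623 rad, distance 9326.8 km.
Leg B→C: central angle 1.8779 rad, distance 11977.6 km.
Leg C→D: central angle 2.4005 rad, distance 15311.0 km.
Leg D→E: central angle 0.8383 rad, distance 5347.0 km.
Total: 9326.8 + 11977.6 + 15311.0 + 5347.0 ≈ 41962 km.

41962 km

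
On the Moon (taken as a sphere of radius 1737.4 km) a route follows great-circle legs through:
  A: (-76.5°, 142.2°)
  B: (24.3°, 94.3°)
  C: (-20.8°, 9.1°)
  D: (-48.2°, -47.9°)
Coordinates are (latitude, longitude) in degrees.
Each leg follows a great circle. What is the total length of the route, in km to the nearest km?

Leg A→B: central angle 1.8312 rad, distance 3181.6 km.
Leg B→C: central angle 1.6457 rad, distance 2859.2 km.
Leg C→D: central angle 0.9222 rad, distance 1602.2 km.
Total: 3181.6 + 2859.2 + 1602.2 ≈ 7643 km.

7643 km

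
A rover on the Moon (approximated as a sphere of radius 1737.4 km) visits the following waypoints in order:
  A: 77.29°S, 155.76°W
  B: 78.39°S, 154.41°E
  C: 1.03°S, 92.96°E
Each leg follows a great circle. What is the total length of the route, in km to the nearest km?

2841 km

Leg A→B: central angle 0.1786 rad, distance 310.2 km.
Leg B→C: central angle 1.4568 rad, distance 2531.0 km.
Total: 310.2 + 2531.0 ≈ 2841 km.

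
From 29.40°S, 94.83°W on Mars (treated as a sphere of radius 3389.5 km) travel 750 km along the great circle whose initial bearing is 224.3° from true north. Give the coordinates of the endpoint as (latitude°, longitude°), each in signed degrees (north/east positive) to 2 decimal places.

Angular distance δ = d/R = 750/3389.5 = 0.22127 rad; initial bearing θ = 3.9148 rad.
sin φ₂ = sin φ₁ cos δ + cos φ₁ sin δ cos θ = (-0.4909)(0.9756) + (0.8712)(0.2195)(-0.7157) = -0.6158, so φ₂ = -38.01°.
Δλ = atan2(sin θ sin δ cos φ₁, cos δ − sin φ₁ sin φ₂) = atan2(-0.1335, 0.6733) = -11.218°.
λ₂ = -94.830° − 11.218° = -106.05°.

-38.01°, -106.05°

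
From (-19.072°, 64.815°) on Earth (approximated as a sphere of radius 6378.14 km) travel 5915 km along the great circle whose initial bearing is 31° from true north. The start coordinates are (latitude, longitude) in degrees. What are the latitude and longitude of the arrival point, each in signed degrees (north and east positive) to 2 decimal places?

26.88°, 92.33°

Angular distance δ = d/R = 5915/6378.14 = 0.92739 rad; initial bearing θ = 0.5411 rad.
sin φ₂ = sin φ₁ cos δ + cos φ₁ sin δ cos θ = (-0.3268)(0.5999) + (0.9451)(0.8001)(0.8572) = 0.4521, so φ₂ = 26.88°.
Δλ = atan2(sin θ sin δ cos φ₁, cos δ − sin φ₁ sin φ₂) = atan2(0.3894, 0.7477) = 27.514°.
λ₂ = 64.815° + 27.514° = 92.33°.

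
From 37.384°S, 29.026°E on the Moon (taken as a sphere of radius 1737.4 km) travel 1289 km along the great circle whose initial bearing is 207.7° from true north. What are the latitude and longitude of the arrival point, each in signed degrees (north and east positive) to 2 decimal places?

-67.36°, -25.66°

Angular distance δ = d/R = 1289/1737.4 = 0.74191 rad; initial bearing θ = 3.6250 rad.
sin φ₂ = sin φ₁ cos δ + cos φ₁ sin δ cos θ = (-0.6072)(0.7372) + (0.7946)(0.6757)(-0.8854) = -0.9229, so φ₂ = -67.36°.
Δλ = atan2(sin θ sin δ cos φ₁, cos δ − sin φ₁ sin φ₂) = atan2(-0.2496, 0.1768) = -54.685°.
λ₂ = 29.026° − 54.685° = -25.66°.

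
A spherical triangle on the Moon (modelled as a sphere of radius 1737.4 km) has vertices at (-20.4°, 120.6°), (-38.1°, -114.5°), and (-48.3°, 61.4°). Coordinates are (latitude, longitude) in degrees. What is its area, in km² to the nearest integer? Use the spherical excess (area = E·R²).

Side lengths (central angles): a = 1.6323, b = 0.9527, c = 1.7792 rad; semiperimeter s = 2.1821.
By l'Huilier's theorem, tan(E/4) = √[tan(s/2) tan((s−a)/2) tan((s−b)/2) tan((s−c)/2)], giving spherical excess E = 1.0903 rad.
Area = E·R² = 1.0903 × (1737.4)² ≈ 3291222 km².

3291222 km²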